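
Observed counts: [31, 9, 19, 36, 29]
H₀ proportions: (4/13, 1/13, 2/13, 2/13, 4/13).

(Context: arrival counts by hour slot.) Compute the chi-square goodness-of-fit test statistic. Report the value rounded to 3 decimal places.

test statistic = 18.581

n = 124; E_i = n·p_i = [38.15, 9.54, 19.08, 19.08, 38.15]
χ² = (31−38.15)²/38.15 + (9−9.54)²/9.54 + (19−19.08)²/19.08 + (36−19.08)²/19.08 + (29−38.15)²/38.15 = 18.5806
df = 4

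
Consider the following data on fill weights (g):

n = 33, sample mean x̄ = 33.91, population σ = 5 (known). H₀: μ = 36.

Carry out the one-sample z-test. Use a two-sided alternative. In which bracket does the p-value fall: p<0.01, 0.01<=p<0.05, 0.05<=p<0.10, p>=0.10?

SE = σ/√n = 5/√33 = 0.8704
z = (x̄−μ₀)/SE = (33.91−36)/0.8704 = -2.4012
p-value (two-sided) = 0.01634
→ bracket: 0.01<=p<0.05

p-value bracket: 0.01<=p<0.05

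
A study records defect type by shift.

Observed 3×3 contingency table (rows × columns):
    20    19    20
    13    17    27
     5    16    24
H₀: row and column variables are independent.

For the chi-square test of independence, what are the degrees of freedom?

df = (r−1)(c−1) = (3−1)·(3−1) = 4

degrees of freedom = 4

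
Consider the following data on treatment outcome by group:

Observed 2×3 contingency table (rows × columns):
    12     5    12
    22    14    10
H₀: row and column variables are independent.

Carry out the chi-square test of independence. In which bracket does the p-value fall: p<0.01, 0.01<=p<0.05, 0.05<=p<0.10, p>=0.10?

Row totals [29, 46], col totals [34, 19, 22], n=75
χ² = (12−13.15)²/13.15 + (5−7.35)²/7.35 + (12−8.51)²/8.51 + (22−20.85)²/20.85 + (14−11.65)²/11.65 + (10−13.49)²/13.49 = 3.7242
df = 2
p-value (upper-tail) = 0.15535
→ bracket: p>=0.10

p-value bracket: p>=0.10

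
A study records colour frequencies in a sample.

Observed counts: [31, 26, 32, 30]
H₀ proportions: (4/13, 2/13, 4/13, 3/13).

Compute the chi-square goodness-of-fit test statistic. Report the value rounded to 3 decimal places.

n = 119; E_i = n·p_i = [36.62, 18.31, 36.62, 27.46]
χ² = (31−36.62)²/36.62 + (26−18.31)²/18.31 + (32−36.62)²/36.62 + (30−27.46)²/27.46 = 4.9097
df = 3

test statistic = 4.910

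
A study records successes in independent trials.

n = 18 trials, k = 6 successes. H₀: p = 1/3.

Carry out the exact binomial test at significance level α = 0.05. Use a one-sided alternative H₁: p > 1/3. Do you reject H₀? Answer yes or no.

Exact binomial: n=18, k=6, p₀=1/3=0.3333
P(X≥6) from Σ C(n,i)·p₀^i·(1−p₀)^(n−i)
p-value (one-sided, H₁ greater) = 0.58776
At α=0.05: p ≥ α → fail to reject H₀

reject H₀: no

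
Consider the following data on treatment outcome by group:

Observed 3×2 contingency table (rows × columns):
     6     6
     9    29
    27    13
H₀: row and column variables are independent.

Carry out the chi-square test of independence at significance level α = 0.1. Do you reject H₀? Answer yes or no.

reject H₀: yes

Row totals [12, 38, 40], col totals [42, 48], n=90
χ² = (6−5.60)²/5.60 + (6−6.40)²/6.40 + (9−17.73)²/17.73 + (29−20.27)²/20.27 + (27−18.67)²/18.67 + (13−21.33)²/21.33 = 15.0934
df = 2
p-value (upper-tail) = 0.00053
At α=0.1: p < α → reject H₀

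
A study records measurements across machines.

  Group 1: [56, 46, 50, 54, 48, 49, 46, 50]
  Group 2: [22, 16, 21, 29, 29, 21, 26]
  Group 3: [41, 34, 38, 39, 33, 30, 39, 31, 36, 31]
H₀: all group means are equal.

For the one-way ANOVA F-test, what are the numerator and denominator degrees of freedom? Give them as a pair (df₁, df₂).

k = 3 groups, N = 25 total
df = (k−1, N−k) = (3−1, 25−3) = (2, 22)

degrees of freedom = [2, 22]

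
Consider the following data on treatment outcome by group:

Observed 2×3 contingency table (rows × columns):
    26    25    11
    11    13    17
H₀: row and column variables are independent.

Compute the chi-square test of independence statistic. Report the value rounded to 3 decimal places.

test statistic = 7.173

Row totals [62, 41], col totals [37, 38, 28], n=103
χ² = (26−22.27)²/22.27 + (25−22.87)²/22.87 + (11−16.85)²/16.85 + (11−14.73)²/14.73 + (13−15.13)²/15.13 + (17−11.15)²/11.15 = 7.1729
df = 2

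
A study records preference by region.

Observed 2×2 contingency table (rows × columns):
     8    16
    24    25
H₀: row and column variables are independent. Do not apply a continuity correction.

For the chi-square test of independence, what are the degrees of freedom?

degrees of freedom = 1

df = (r−1)(c−1) = (2−1)·(2−1) = 1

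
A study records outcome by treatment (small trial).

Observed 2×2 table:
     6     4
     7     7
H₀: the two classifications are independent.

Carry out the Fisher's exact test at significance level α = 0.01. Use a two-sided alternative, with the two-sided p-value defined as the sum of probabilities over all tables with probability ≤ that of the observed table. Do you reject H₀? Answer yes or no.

reject H₀: no

Margins: r₁=10, r₂=14, c₁=13, c₂=11, n=24
p_obs = C(10,6)·C(14,7)/C(24,13); sum pmf over tables with pmf ≤ p_obs
p-value (two-sided) = 0.69683
At α=0.01: p ≥ α → fail to reject H₀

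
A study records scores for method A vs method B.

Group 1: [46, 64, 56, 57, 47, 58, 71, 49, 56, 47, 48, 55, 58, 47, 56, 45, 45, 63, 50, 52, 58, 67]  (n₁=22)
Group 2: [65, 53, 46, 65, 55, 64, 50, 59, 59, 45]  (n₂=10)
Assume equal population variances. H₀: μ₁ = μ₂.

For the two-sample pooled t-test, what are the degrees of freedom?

degrees of freedom = 30

df = n₁ + n₂ − 2 = 22 + 10 − 2 = 30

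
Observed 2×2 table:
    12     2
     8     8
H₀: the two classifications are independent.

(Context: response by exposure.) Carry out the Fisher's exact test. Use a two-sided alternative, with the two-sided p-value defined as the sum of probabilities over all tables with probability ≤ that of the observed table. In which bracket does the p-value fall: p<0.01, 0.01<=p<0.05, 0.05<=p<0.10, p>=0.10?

p-value bracket: 0.05<=p<0.10

Margins: r₁=14, r₂=16, c₁=20, c₂=10, n=30
p_obs = C(14,12)·C(16,8)/C(30,20); sum pmf over tables with pmf ≤ p_obs
p-value (two-sided) = 0.05767
→ bracket: 0.05<=p<0.10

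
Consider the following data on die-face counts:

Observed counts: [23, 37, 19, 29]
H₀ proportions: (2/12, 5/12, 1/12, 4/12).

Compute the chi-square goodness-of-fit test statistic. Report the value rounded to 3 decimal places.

test statistic = 15.283

n = 108; E_i = n·p_i = [18.00, 45.00, 9.00, 36.00]
χ² = (23−18.00)²/18.00 + (37−45.00)²/45.00 + (19−9.00)²/9.00 + (29−36.00)²/36.00 = 15.2833
df = 3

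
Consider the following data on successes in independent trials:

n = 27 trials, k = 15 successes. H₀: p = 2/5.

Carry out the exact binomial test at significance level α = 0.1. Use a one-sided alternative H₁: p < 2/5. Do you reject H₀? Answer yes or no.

reject H₀: no

Exact binomial: n=27, k=15, p₀=2/5=0.4000
P(X≤15) from Σ C(n,i)·p₀^i·(1−p₀)^(n−i)
p-value (one-sided, H₁ less) = 0.96630
At α=0.1: p ≥ α → fail to reject H₀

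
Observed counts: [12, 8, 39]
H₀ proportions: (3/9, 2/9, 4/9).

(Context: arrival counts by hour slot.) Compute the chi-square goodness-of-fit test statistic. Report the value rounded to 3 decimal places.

test statistic = 11.208

n = 59; E_i = n·p_i = [19.67, 13.11, 26.22]
χ² = (12−19.67)²/19.67 + (8−13.11)²/13.11 + (39−26.22)²/26.22 = 11.2076
df = 2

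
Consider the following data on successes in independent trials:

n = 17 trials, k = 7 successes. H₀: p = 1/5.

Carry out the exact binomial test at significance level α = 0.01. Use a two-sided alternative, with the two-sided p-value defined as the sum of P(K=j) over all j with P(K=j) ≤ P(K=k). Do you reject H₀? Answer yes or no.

Exact binomial: n=17, k=7, p₀=1/5=0.2000
P(X=j) = C(n,j)·p₀^j·(1−p₀)^(n−j); p = Σ P(X=j) over j with P(X=j) ≤ P(X=7)
p-value (two-sided) = 0.06018
At α=0.01: p ≥ α → fail to reject H₀

reject H₀: no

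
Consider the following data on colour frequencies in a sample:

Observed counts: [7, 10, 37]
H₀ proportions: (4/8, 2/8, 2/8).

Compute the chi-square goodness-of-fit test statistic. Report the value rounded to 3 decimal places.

test statistic = 56.630

n = 54; E_i = n·p_i = [27.00, 13.50, 13.50]
χ² = (7−27.00)²/27.00 + (10−13.50)²/13.50 + (37−13.50)²/13.50 = 56.6296
df = 2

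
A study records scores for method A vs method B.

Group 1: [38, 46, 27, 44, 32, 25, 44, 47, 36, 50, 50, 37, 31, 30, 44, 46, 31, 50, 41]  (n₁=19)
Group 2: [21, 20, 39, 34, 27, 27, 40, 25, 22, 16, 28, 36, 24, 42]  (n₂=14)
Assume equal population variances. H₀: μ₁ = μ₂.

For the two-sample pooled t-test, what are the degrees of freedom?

df = n₁ + n₂ − 2 = 19 + 14 − 2 = 31

degrees of freedom = 31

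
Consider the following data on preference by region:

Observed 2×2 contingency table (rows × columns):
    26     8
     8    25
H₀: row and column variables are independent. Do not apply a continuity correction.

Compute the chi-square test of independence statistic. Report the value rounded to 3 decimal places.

Row totals [34, 33], col totals [34, 33], n=67
χ² = (26−17.25)²/17.25 + (8−16.75)²/16.75 + (8−16.75)²/16.75 + (25−16.25)²/16.25 = 18.2761
df = 1

test statistic = 18.276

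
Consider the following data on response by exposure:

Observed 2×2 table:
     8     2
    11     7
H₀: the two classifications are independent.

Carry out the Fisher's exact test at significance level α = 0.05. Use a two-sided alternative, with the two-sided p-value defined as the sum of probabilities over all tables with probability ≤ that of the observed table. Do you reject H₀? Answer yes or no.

Margins: r₁=10, r₂=18, c₁=19, c₂=9, n=28
p_obs = C(10,8)·C(18,11)/C(28,19); sum pmf over tables with pmf ≤ p_obs
p-value (two-sided) = 0.41697
At α=0.05: p ≥ α → fail to reject H₀

reject H₀: no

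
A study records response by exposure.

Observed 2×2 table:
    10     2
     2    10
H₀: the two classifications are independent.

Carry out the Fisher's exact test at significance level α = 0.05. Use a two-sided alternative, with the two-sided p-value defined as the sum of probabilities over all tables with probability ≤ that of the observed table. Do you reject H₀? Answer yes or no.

reject H₀: yes

Margins: r₁=12, r₂=12, c₁=12, c₂=12, n=24
p_obs = C(12,10)·C(12,2)/C(24,12); sum pmf over tables with pmf ≤ p_obs
p-value (two-sided) = 0.00333
At α=0.05: p < α → reject H₀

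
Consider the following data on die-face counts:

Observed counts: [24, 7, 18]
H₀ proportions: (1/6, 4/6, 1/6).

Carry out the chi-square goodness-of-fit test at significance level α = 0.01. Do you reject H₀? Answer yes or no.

reject H₀: yes

n = 49; E_i = n·p_i = [8.17, 32.67, 8.17]
χ² = (24−8.17)²/8.17 + (7−32.67)²/32.67 + (18−8.17)²/8.17 = 62.7041
df = 2
p-value (upper-tail) = 0.00000
At α=0.01: p < α → reject H₀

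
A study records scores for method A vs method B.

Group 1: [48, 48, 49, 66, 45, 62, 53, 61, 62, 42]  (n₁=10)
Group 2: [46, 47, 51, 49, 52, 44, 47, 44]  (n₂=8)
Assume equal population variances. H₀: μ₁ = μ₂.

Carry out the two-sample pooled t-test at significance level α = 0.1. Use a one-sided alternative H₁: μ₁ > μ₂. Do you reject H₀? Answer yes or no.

x̄₁=53.600, s₁=8.449, n₁=10
x̄₂=47.500, s₂=2.976, n₂=8
s_p² = [9·8.449² + 7·2.976²]/16 = 44.0250
SE = √(s_p²·(1/10+1/8)) = 3.1473
t = (53.600−47.500)/3.1473 = 1.9382
df = 16
p-value (one-sided, H₁ greater) = 0.03523
At α=0.1: p < α → reject H₀

reject H₀: yes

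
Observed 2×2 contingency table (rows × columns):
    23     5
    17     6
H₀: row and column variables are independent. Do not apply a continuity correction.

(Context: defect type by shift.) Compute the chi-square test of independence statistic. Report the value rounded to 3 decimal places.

test statistic = 0.506

Row totals [28, 23], col totals [40, 11], n=51
χ² = (23−21.96)²/21.96 + (5−6.04)²/6.04 + (17−18.04)²/18.04 + (6−4.96)²/4.96 = 0.5056
df = 1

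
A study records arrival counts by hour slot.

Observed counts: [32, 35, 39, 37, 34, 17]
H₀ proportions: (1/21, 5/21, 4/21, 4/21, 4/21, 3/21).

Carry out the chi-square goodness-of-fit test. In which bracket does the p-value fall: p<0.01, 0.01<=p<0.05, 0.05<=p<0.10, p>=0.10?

n = 194; E_i = n·p_i = [9.24, 46.19, 36.95, 36.95, 36.95, 27.71]
χ² = (32−9.24)²/9.24 + (35−46.19)²/46.19 + (39−36.95)²/36.95 + (37−36.95)²/36.95 + (34−36.95)²/36.95 + (17−27.71)²/27.71 = 63.2861
df = 5
p-value (upper-tail) = 0.00000
→ bracket: p<0.01

p-value bracket: p<0.01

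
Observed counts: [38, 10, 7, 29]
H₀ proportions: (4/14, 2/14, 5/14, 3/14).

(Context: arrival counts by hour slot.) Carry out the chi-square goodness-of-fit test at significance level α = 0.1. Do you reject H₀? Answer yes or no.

reject H₀: yes

n = 84; E_i = n·p_i = [24.00, 12.00, 30.00, 18.00]
χ² = (38−24.00)²/24.00 + (10−12.00)²/12.00 + (7−30.00)²/30.00 + (29−18.00)²/18.00 = 32.8556
df = 3
p-value (upper-tail) = 0.00000
At α=0.1: p < α → reject H₀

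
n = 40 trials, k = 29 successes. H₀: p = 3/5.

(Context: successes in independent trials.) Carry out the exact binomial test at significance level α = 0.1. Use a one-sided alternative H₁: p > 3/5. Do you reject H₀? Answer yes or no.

reject H₀: yes

Exact binomial: n=40, k=29, p₀=3/5=0.6000
P(X≥29) from Σ C(n,i)·p₀^i·(1−p₀)^(n−i)
p-value (one-sided, H₁ greater) = 0.07095
At α=0.1: p < α → reject H₀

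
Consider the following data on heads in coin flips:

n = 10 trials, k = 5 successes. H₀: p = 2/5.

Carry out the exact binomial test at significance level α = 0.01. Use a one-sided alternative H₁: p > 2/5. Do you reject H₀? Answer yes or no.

reject H₀: no

Exact binomial: n=10, k=5, p₀=2/5=0.4000
P(X≥5) from Σ C(n,i)·p₀^i·(1−p₀)^(n−i)
p-value (one-sided, H₁ greater) = 0.36690
At α=0.01: p ≥ α → fail to reject H₀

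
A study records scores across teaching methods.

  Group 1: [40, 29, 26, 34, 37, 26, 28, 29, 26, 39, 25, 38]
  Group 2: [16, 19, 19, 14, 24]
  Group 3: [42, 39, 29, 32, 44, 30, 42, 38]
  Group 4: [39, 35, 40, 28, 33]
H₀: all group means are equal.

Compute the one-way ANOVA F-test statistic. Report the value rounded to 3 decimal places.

test statistic = 13.267

Group means [31.42, 18.40, 37.00, 35.00], grand mean 31.333
SSB = Σnᵢ(x̄ᵢ−x̄)² = 1160.550; SSW = ΣΣ(x−x̄ᵢ)² = 758.117
MSB = 1160.550/3 = 386.8500; MSW = 758.117/26 = 29.1583
F = MSB/MSW = 13.2672
df = (3, 26)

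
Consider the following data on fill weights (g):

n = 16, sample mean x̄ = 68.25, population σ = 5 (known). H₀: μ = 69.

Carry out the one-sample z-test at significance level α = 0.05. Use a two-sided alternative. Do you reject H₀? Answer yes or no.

SE = σ/√n = 5/√16 = 1.2500
z = (x̄−μ₀)/SE = (68.25−69)/1.2500 = -0.6000
p-value (two-sided) = 0.54851
At α=0.05: p ≥ α → fail to reject H₀

reject H₀: no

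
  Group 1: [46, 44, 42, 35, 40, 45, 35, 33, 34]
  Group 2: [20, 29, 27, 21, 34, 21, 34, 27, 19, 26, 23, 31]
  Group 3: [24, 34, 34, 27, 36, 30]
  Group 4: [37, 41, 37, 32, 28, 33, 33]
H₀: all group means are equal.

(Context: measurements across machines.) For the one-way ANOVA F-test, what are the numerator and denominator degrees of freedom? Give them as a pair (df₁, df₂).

degrees of freedom = [3, 30]

k = 4 groups, N = 34 total
df = (k−1, N−k) = (4−1, 34−4) = (3, 30)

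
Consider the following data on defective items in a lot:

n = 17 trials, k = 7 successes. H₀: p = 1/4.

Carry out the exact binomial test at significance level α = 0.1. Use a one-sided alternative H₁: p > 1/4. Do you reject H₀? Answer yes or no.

reject H₀: no

Exact binomial: n=17, k=7, p₀=1/4=0.2500
P(X≥7) from Σ C(n,i)·p₀^i·(1−p₀)^(n−i)
p-value (one-sided, H₁ greater) = 0.10708
At α=0.1: p ≥ α → fail to reject H₀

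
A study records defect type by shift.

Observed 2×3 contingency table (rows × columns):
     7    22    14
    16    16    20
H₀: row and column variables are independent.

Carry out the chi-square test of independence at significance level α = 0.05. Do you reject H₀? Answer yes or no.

reject H₀: no

Row totals [43, 52], col totals [23, 38, 34], n=95
χ² = (7−10.41)²/10.41 + (22−17.20)²/17.20 + (14−15.39)²/15.39 + (16−12.59)²/12.59 + (16−20.80)²/20.80 + (20−18.61)²/18.61 = 4.7176
df = 2
p-value (upper-tail) = 0.09453
At α=0.05: p ≥ α → fail to reject H₀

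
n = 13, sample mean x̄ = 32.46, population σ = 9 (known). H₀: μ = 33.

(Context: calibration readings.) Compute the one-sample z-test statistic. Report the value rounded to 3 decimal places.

SE = σ/√n = 9/√13 = 2.4962
z = (x̄−μ₀)/SE = (32.46−33)/2.4962 = -0.2163

test statistic = -0.216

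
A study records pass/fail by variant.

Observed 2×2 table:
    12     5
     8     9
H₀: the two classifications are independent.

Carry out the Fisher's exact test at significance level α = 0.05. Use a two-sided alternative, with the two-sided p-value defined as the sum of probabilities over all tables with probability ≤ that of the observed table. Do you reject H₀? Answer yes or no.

reject H₀: no

Margins: r₁=17, r₂=17, c₁=20, c₂=14, n=34
p_obs = C(17,12)·C(17,8)/C(34,20); sum pmf over tables with pmf ≤ p_obs
p-value (two-sided) = 0.29600
At α=0.05: p ≥ α → fail to reject H₀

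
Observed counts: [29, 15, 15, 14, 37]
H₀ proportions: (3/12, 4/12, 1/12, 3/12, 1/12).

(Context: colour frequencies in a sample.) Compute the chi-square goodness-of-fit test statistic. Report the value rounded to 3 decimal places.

n = 110; E_i = n·p_i = [27.50, 36.67, 9.17, 27.50, 9.17]
χ² = (29−27.50)²/27.50 + (15−36.67)²/36.67 + (15−9.17)²/9.17 + (14−27.50)²/27.50 + (37−9.17)²/9.17 = 107.7364
df = 4

test statistic = 107.736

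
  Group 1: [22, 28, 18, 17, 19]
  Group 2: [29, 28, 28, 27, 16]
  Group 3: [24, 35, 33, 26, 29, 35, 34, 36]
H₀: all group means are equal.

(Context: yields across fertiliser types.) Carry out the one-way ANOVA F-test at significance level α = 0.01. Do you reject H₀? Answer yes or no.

Group means [20.80, 25.60, 31.50], grand mean 26.889
SSB = Σnᵢ(x̄ᵢ−x̄)² = 363.778; SSW = ΣΣ(x−x̄ᵢ)² = 342.000
MSB = 363.778/2 = 181.8889; MSW = 342.000/15 = 22.8000
F = MSB/MSW = 7.9776
df = (2, 15)
p-value (upper-tail) = 0.00437
At α=0.01: p < α → reject H₀

reject H₀: yes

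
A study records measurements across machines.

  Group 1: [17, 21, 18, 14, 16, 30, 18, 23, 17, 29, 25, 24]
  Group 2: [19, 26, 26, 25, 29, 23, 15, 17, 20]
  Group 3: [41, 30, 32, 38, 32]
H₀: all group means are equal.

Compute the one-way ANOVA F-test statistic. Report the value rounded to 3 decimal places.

Group means [21.00, 22.22, 34.60], grand mean 24.038
SSB = Σnᵢ(x̄ᵢ−x̄)² = 698.206; SSW = ΣΣ(x−x̄ᵢ)² = 562.756
MSB = 698.206/2 = 349.1030; MSW = 562.756/23 = 24.4676
F = MSB/MSW = 14.2680
df = (2, 23)

test statistic = 14.268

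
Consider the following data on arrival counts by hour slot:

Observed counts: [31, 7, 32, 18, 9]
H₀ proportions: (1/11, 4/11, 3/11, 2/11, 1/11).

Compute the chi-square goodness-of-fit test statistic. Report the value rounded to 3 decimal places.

test statistic = 79.633

n = 97; E_i = n·p_i = [8.82, 35.27, 26.45, 17.64, 8.82]
χ² = (31−8.82)²/8.82 + (7−35.27)²/35.27 + (32−26.45)²/26.45 + (18−17.64)²/17.64 + (9−8.82)²/8.82 = 79.6332
df = 4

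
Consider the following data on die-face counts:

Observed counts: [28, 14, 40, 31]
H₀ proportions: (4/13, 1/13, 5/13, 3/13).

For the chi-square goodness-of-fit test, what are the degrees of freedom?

df = k − 1 = 4 − 1 = 3

degrees of freedom = 3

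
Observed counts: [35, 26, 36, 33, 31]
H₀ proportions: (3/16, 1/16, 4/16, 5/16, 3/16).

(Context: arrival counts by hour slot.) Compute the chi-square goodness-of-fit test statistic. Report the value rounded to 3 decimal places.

test statistic = 32.438

n = 161; E_i = n·p_i = [30.19, 10.06, 40.25, 50.31, 30.19]
χ² = (35−30.19)²/30.19 + (26−10.06)²/10.06 + (36−40.25)²/40.25 + (33−50.31)²/50.31 + (31−30.19)²/30.19 = 32.4377
df = 4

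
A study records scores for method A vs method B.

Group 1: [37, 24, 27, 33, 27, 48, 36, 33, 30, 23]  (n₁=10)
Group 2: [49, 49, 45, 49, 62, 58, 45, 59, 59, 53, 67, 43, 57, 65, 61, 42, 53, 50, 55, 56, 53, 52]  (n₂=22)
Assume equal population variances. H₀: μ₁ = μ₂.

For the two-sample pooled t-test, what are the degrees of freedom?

degrees of freedom = 30

df = n₁ + n₂ − 2 = 10 + 22 − 2 = 30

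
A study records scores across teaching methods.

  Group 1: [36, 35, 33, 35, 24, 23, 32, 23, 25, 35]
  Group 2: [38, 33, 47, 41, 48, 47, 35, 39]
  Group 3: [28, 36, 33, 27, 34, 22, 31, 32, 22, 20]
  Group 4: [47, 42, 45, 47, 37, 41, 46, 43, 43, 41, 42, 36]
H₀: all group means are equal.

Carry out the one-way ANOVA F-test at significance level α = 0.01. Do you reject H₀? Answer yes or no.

reject H₀: yes

Group means [30.10, 41.00, 28.50, 42.50], grand mean 35.600
SSB = Σnᵢ(x̄ᵢ−x̄)² = 1611.200; SSW = ΣΣ(x−x̄ᵢ)² = 938.400
MSB = 1611.200/3 = 537.0667; MSW = 938.400/36 = 26.0667
F = MSB/MSW = 20.6036
df = (3, 36)
p-value (upper-tail) = 0.00000
At α=0.01: p < α → reject H₀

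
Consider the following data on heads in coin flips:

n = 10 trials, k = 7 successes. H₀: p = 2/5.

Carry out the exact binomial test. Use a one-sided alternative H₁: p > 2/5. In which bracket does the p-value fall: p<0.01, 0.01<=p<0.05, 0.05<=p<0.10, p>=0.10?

Exact binomial: n=10, k=7, p₀=2/5=0.4000
P(X≥7) from Σ C(n,i)·p₀^i·(1−p₀)^(n−i)
p-value (one-sided, H₁ greater) = 0.05476
→ bracket: 0.05<=p<0.10

p-value bracket: 0.05<=p<0.10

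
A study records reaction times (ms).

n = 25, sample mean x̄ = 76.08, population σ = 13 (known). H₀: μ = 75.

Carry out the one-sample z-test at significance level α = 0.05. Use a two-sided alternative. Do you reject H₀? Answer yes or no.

SE = σ/√n = 13/√25 = 2.6000
z = (x̄−μ₀)/SE = (76.08−75)/2.6000 = 0.4154
p-value (two-sided) = 0.67786
At α=0.05: p ≥ α → fail to reject H₀

reject H₀: no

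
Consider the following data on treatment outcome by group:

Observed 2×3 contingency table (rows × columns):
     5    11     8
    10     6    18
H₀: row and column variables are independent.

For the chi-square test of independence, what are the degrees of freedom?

degrees of freedom = 2

df = (r−1)(c−1) = (2−1)·(3−1) = 2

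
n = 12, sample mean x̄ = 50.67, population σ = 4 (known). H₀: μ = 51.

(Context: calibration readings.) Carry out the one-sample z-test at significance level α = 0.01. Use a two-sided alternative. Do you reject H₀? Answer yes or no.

reject H₀: no

SE = σ/√n = 4/√12 = 1.1547
z = (x̄−μ₀)/SE = (50.67−51)/1.1547 = -0.2858
p-value (two-sided) = 0.77504
At α=0.01: p ≥ α → fail to reject H₀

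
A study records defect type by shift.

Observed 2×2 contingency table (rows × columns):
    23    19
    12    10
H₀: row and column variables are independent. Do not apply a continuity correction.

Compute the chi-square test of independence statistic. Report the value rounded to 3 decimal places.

Row totals [42, 22], col totals [35, 29], n=64
χ² = (23−22.97)²/22.97 + (19−19.03)²/19.03 + (12−12.03)²/12.03 + (10−9.97)²/9.97 = 0.0003
df = 1

test statistic = 0.000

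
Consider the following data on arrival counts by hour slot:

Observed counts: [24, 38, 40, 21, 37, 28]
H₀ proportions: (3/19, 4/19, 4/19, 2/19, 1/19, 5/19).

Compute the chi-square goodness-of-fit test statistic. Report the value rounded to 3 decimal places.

test statistic = 84.802

n = 188; E_i = n·p_i = [29.68, 39.58, 39.58, 19.79, 9.89, 49.47]
χ² = (24−29.68)²/29.68 + (38−39.58)²/39.58 + (40−39.58)²/39.58 + (21−19.79)²/19.79 + (37−9.89)²/9.89 + (28−49.47)²/49.47 = 84.8016
df = 5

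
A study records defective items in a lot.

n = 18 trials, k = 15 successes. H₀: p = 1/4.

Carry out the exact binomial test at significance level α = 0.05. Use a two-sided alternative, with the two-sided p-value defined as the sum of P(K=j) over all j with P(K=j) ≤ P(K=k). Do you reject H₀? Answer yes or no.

reject H₀: yes

Exact binomial: n=18, k=15, p₀=1/4=0.2500
P(X=j) = C(n,j)·p₀^j·(1−p₀)^(n−j); p = Σ P(X=j) over j with P(X=j) ≤ P(X=15)
p-value (two-sided) = 0.00000
At α=0.05: p < α → reject H₀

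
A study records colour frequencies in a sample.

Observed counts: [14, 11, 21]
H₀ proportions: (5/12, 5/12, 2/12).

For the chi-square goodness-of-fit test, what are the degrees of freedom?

degrees of freedom = 2

df = k − 1 = 3 − 1 = 2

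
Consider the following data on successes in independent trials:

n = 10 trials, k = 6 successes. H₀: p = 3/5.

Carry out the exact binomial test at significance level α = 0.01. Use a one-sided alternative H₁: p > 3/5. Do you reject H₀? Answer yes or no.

reject H₀: no

Exact binomial: n=10, k=6, p₀=3/5=0.6000
P(X≥6) from Σ C(n,i)·p₀^i·(1−p₀)^(n−i)
p-value (one-sided, H₁ greater) = 0.63310
At α=0.01: p ≥ α → fail to reject H₀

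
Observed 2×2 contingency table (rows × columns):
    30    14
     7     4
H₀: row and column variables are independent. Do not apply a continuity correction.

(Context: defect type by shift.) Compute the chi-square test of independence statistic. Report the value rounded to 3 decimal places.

test statistic = 0.083

Row totals [44, 11], col totals [37, 18], n=55
χ² = (30−29.60)²/29.60 + (14−14.40)²/14.40 + (7−7.40)²/7.40 + (4−3.60)²/3.60 = 0.0826
df = 1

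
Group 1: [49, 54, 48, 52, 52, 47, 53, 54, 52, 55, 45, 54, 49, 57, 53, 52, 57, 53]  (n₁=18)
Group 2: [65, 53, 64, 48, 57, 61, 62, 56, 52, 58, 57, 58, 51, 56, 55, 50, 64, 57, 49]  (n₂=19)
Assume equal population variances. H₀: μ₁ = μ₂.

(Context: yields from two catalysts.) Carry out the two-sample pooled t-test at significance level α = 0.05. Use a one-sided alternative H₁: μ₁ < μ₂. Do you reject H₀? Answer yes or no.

reject H₀: yes

x̄₁=52.000, s₁=3.272, n₁=18
x̄₂=56.474, s₂=5.146, n₂=19
s_p² = [17·3.272² + 18·5.146²]/35 = 18.8211
SE = √(s_p²·(1/18+1/19)) = 1.4270
t = (52.000−56.474)/1.4270 = -3.1351
df = 35
p-value (one-sided, H₁ less) = 0.00173
At α=0.05: p < α → reject H₀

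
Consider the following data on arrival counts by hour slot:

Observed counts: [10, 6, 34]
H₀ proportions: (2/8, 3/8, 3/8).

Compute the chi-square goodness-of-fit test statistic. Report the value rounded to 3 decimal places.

n = 50; E_i = n·p_i = [12.50, 18.75, 18.75]
χ² = (10−12.50)²/12.50 + (6−18.75)²/18.75 + (34−18.75)²/18.75 = 21.5733
df = 2

test statistic = 21.573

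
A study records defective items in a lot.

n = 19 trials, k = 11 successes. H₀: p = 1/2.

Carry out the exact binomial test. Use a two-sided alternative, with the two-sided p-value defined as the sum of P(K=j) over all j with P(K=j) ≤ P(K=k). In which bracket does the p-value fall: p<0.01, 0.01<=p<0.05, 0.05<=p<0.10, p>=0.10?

p-value bracket: p>=0.10

Exact binomial: n=19, k=11, p₀=1/2=0.5000
P(X=j) = C(n,j)·p₀^j·(1−p₀)^(n−j); p = Σ P(X=j) over j with P(X=j) ≤ P(X=11)
p-value (two-sided) = 0.64761
→ bracket: p>=0.10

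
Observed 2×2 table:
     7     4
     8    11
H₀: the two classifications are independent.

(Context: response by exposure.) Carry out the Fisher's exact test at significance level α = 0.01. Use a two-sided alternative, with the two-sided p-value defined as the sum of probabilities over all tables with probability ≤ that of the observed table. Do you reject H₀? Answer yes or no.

reject H₀: no

Margins: r₁=11, r₂=19, c₁=15, c₂=15, n=30
p_obs = C(11,7)·C(19,8)/C(30,15); sum pmf over tables with pmf ≤ p_obs
p-value (two-sided) = 0.44973
At α=0.01: p ≥ α → fail to reject H₀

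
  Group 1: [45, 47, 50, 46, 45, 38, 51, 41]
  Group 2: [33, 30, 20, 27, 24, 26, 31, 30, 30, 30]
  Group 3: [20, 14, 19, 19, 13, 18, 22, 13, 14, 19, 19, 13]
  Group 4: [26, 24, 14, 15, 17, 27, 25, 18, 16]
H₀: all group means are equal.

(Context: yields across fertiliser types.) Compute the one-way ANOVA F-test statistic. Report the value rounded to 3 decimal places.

Group means [45.38, 28.10, 16.92, 20.22], grand mean 26.385
SSB = Σnᵢ(x̄ᵢ−x̄)² = 4331.984; SSW = ΣΣ(x−x̄ᵢ)² = 597.247
MSB = 4331.984/3 = 1443.9945; MSW = 597.247/35 = 17.0642
F = MSB/MSW = 84.6213
df = (3, 35)

test statistic = 84.621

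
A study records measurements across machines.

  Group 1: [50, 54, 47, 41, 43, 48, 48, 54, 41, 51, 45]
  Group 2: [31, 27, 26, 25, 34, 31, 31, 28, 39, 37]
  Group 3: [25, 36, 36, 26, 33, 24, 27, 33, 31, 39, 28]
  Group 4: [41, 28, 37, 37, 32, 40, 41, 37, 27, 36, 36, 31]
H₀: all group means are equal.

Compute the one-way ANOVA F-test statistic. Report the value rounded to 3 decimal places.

test statistic = 29.385

Group means [47.45, 30.90, 30.73, 35.25], grand mean 36.182
SSB = Σnᵢ(x̄ᵢ−x̄)² = 2014.486; SSW = ΣΣ(x−x̄ᵢ)² = 914.059
MSB = 2014.486/3 = 671.4955; MSW = 914.059/40 = 22.8515
F = MSB/MSW = 29.3852
df = (3, 40)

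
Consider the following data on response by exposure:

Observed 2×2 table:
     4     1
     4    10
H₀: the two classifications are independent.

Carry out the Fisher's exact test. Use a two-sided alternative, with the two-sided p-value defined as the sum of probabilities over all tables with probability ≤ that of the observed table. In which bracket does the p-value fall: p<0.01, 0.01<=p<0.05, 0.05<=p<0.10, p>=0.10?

p-value bracket: p>=0.10

Margins: r₁=5, r₂=14, c₁=8, c₂=11, n=19
p_obs = C(5,4)·C(14,4)/C(19,8); sum pmf over tables with pmf ≤ p_obs
p-value (two-sided) = 0.11077
→ bracket: p>=0.10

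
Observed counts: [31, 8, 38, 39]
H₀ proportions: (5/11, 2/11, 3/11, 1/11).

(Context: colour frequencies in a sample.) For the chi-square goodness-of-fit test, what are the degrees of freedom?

degrees of freedom = 3

df = k − 1 = 4 − 1 = 3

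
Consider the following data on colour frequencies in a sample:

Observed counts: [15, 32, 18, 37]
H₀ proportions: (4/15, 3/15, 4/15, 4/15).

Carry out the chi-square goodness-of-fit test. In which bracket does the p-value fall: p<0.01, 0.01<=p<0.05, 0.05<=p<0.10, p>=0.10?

n = 102; E_i = n·p_i = [27.20, 20.40, 27.20, 27.20]
χ² = (15−27.20)²/27.20 + (32−20.40)²/20.40 + (18−27.20)²/27.20 + (37−27.20)²/27.20 = 18.7108
df = 3
p-value (upper-tail) = 0.00031
→ bracket: p<0.01

p-value bracket: p<0.01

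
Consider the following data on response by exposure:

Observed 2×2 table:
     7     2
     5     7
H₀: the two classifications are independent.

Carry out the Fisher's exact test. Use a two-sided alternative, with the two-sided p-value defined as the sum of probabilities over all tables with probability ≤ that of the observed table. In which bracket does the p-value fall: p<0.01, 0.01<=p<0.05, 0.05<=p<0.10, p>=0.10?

Margins: r₁=9, r₂=12, c₁=12, c₂=9, n=21
p_obs = C(9,7)·C(12,5)/C(21,12); sum pmf over tables with pmf ≤ p_obs
p-value (two-sided) = 0.18423
→ bracket: p>=0.10

p-value bracket: p>=0.10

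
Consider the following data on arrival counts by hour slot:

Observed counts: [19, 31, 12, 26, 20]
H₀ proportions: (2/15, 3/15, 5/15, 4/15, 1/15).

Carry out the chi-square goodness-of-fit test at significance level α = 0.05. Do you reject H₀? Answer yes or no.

n = 108; E_i = n·p_i = [14.40, 21.60, 36.00, 28.80, 7.20]
χ² = (19−14.40)²/14.40 + (31−21.60)²/21.60 + (12−36.00)²/36.00 + (26−28.80)²/28.80 + (20−7.20)²/7.20 = 44.5880
df = 4
p-value (upper-tail) = 0.00000
At α=0.05: p < α → reject H₀

reject H₀: yes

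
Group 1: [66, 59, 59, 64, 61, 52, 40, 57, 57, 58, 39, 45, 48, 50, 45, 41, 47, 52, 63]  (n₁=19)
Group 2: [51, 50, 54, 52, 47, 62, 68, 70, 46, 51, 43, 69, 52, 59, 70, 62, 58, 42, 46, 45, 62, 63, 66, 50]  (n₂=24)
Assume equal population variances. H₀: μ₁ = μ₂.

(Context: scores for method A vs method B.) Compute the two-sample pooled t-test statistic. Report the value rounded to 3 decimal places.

x̄₁=52.789, s₁=8.469, n₁=19
x̄₂=55.750, s₂=9.085, n₂=24
s_p² = [18·8.469² + 23·9.085²]/41 = 77.7965
SE = √(s_p²·(1/19+1/24)) = 2.7085
t = (52.789−55.750)/2.7085 = -1.0930
df = 41

test statistic = -1.093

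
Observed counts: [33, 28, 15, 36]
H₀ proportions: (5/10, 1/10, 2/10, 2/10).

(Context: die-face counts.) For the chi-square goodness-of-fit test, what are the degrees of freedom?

df = k − 1 = 4 − 1 = 3

degrees of freedom = 3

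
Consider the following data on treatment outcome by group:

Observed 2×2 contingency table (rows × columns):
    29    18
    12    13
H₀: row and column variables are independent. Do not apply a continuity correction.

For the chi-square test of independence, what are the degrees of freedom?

df = (r−1)(c−1) = (2−1)·(2−1) = 1

degrees of freedom = 1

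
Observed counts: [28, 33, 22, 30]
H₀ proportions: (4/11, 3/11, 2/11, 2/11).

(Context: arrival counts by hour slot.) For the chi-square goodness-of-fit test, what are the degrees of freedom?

degrees of freedom = 3

df = k − 1 = 4 − 1 = 3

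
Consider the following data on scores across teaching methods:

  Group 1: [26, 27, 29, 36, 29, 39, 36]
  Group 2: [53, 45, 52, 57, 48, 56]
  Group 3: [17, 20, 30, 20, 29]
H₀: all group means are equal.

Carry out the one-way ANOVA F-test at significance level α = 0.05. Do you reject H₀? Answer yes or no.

Group means [31.71, 51.83, 23.20], grand mean 36.056
SSB = Σnᵢ(x̄ᵢ−x̄)² = 2451.883; SSW = ΣΣ(x−x̄ᵢ)² = 405.062
MSB = 2451.883/2 = 1225.9413; MSW = 405.062/15 = 27.0041
F = MSB/MSW = 45.3983
df = (2, 15)
p-value (upper-tail) = 0.00000
At α=0.05: p < α → reject H₀

reject H₀: yes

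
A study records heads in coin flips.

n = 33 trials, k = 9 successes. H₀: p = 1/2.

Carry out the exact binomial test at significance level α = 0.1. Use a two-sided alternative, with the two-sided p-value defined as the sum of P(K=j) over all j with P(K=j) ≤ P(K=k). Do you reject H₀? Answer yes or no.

reject H₀: yes

Exact binomial: n=33, k=9, p₀=1/2=0.5000
P(X=j) = C(n,j)·p₀^j·(1−p₀)^(n−j); p = Σ P(X=j) over j with P(X=j) ≤ P(X=9)
p-value (two-sided) = 0.01353
At α=0.1: p < α → reject H₀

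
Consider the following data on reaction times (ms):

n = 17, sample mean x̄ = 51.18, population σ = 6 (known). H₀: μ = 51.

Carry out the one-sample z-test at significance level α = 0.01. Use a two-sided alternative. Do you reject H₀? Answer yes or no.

reject H₀: no

SE = σ/√n = 6/√17 = 1.4552
z = (x̄−μ₀)/SE = (51.18−51)/1.4552 = 0.1237
p-value (two-sided) = 0.90156
At α=0.01: p ≥ α → fail to reject H₀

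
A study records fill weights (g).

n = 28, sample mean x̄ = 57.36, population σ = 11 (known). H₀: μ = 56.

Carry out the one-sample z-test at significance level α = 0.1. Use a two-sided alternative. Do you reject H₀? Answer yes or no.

SE = σ/√n = 11/√28 = 2.0788
z = (x̄−μ₀)/SE = (57.36−56)/2.0788 = 0.6542
p-value (two-sided) = 0.51297
At α=0.1: p ≥ α → fail to reject H₀

reject H₀: no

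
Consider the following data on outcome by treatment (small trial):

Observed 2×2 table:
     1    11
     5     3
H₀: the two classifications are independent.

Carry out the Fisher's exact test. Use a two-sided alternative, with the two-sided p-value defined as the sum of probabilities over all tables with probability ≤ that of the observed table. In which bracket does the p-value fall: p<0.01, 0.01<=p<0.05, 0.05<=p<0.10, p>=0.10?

p-value bracket: 0.01<=p<0.05

Margins: r₁=12, r₂=8, c₁=6, c₂=14, n=20
p_obs = C(12,1)·C(8,5)/C(20,6); sum pmf over tables with pmf ≤ p_obs
p-value (two-sided) = 0.01806
→ bracket: 0.01<=p<0.05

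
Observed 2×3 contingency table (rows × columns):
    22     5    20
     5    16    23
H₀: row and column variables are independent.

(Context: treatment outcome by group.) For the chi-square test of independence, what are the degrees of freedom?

degrees of freedom = 2

df = (r−1)(c−1) = (2−1)·(3−1) = 2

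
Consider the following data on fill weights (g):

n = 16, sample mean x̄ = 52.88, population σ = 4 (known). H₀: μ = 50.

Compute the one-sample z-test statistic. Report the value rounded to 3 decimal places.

SE = σ/√n = 4/√16 = 1.0000
z = (x̄−μ₀)/SE = (52.88−50)/1.0000 = 2.8800

test statistic = 2.880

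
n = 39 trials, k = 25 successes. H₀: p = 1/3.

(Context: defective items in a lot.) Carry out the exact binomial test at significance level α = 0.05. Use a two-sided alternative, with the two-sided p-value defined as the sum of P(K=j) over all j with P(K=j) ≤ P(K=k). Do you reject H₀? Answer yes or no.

Exact binomial: n=39, k=25, p₀=1/3=0.3333
P(X=j) = C(n,j)·p₀^j·(1−p₀)^(n−j); p = Σ P(X=j) over j with P(X=j) ≤ P(X=25)
p-value (two-sided) = 0.00011
At α=0.05: p < α → reject H₀

reject H₀: yes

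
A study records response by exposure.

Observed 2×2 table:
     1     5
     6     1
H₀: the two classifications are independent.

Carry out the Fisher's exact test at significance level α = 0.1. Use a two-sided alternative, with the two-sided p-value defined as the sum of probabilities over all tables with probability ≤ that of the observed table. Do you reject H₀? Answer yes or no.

Margins: r₁=6, r₂=7, c₁=7, c₂=6, n=13
p_obs = C(6,1)·C(7,6)/C(13,7); sum pmf over tables with pmf ≤ p_obs
p-value (two-sided) = 0.02914
At α=0.1: p < α → reject H₀

reject H₀: yes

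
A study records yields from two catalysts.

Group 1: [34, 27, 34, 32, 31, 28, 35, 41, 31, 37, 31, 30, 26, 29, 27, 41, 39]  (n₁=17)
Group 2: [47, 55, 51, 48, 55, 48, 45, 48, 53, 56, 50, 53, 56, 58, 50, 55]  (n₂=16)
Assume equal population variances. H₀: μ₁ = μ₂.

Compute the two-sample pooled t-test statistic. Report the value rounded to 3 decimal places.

test statistic = -12.614

x̄₁=32.529, s₁=4.784, n₁=17
x̄₂=51.750, s₂=3.890, n₂=16
s_p² = [16·4.784² + 15·3.890²]/31 = 19.1366
SE = √(s_p²·(1/17+1/16)) = 1.5237
t = (32.529−51.750)/1.5237 = -12.6143
df = 31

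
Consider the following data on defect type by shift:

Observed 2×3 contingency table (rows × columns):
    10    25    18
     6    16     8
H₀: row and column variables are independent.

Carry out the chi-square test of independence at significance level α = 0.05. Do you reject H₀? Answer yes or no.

Row totals [53, 30], col totals [16, 41, 26], n=83
χ² = (10−10.22)²/10.22 + (25−26.18)²/26.18 + (18−16.60)²/16.60 + (6−5.78)²/5.78 + (16−14.82)²/14.82 + (8−9.40)²/9.40 = 0.4856
df = 2
p-value (upper-tail) = 0.78445
At α=0.05: p ≥ α → fail to reject H₀

reject H₀: no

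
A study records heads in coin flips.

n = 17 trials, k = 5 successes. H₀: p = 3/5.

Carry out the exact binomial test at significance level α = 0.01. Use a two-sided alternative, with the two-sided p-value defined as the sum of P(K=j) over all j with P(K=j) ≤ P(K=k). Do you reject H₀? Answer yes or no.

Exact binomial: n=17, k=5, p₀=3/5=0.6000
P(X=j) = C(n,j)·p₀^j·(1−p₀)^(n−j); p = Σ P(X=j) over j with P(X=j) ≤ P(X=5)
p-value (two-sided) = 0.01268
At α=0.01: p ≥ α → fail to reject H₀

reject H₀: no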